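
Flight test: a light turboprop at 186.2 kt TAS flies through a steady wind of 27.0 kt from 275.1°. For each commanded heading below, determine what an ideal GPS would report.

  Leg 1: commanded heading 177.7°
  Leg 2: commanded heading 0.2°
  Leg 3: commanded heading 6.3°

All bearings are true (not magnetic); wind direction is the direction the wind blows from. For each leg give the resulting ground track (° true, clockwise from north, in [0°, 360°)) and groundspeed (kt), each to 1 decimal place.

Leg 1: heading 177.7°; drift -8.0° → track 169.7°, groundspeed 191.6 kt
Leg 2: heading 0.2°; drift +8.3° → track 8.5°, groundspeed 185.9 kt
Leg 3: heading 6.3°; drift +8.2° → track 14.5°, groundspeed 188.7 kt

Leg 1: track=169.7°, groundspeed=191.6 kt
Leg 2: track=8.5°, groundspeed=185.9 kt
Leg 3: track=14.5°, groundspeed=188.7 kt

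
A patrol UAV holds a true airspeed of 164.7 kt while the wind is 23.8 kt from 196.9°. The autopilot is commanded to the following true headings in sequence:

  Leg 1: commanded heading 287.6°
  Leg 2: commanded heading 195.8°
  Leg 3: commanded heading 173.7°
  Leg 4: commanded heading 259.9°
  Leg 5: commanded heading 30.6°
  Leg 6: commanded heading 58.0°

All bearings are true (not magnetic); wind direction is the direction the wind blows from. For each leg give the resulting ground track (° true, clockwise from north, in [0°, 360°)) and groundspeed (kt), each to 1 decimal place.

Leg 1: heading 287.6°; drift +8.2° → track 295.8°, groundspeed 166.7 kt
Leg 2: heading 195.8°; drift -0.2° → track 195.6°, groundspeed 140.9 kt
Leg 3: heading 173.7°; drift -3.8° → track 169.9°, groundspeed 143.1 kt
Leg 4: heading 259.9°; drift +7.8° → track 267.7°, groundspeed 155.3 kt
Leg 5: heading 30.6°; drift -1.7° → track 28.9°, groundspeed 187.9 kt
Leg 6: heading 58.0°; drift -4.9° → track 53.1°, groundspeed 183.3 kt

Leg 1: track=295.8°, groundspeed=166.7 kt
Leg 2: track=195.6°, groundspeed=140.9 kt
Leg 3: track=169.9°, groundspeed=143.1 kt
Leg 4: track=267.7°, groundspeed=155.3 kt
Leg 5: track=28.9°, groundspeed=187.9 kt
Leg 6: track=53.1°, groundspeed=183.3 kt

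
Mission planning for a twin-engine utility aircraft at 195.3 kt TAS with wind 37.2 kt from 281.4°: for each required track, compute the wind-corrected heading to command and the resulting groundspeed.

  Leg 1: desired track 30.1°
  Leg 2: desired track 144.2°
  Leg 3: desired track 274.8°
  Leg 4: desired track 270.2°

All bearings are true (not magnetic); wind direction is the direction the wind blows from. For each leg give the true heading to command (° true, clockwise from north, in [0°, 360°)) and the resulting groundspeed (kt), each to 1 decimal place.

Leg 1: desired track 30.1°; wind correction -10.4° → command heading 19.7°, groundspeed 204.0 kt
Leg 2: desired track 144.2°; wind correction +7.4° → command heading 151.6°, groundspeed 221.0 kt
Leg 3: desired track 274.8°; wind correction +1.3° → command heading 276.1°, groundspeed 158.3 kt
Leg 4: desired track 270.2°; wind correction +2.1° → command heading 272.3°, groundspeed 158.7 kt

Leg 1: heading=19.7°, groundspeed=204.0 kt
Leg 2: heading=151.6°, groundspeed=221.0 kt
Leg 3: heading=276.1°, groundspeed=158.3 kt
Leg 4: heading=272.3°, groundspeed=158.7 kt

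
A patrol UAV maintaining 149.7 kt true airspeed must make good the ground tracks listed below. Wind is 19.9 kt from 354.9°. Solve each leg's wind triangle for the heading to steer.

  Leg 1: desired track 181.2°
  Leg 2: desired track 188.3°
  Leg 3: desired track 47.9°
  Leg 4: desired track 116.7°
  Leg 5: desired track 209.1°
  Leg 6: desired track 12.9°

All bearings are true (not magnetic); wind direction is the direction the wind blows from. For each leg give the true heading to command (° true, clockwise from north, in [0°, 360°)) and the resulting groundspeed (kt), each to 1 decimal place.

Leg 1: heading=182.0°, groundspeed=169.5 kt
Leg 2: heading=190.1°, groundspeed=169.0 kt
Leg 3: heading=41.8°, groundspeed=136.9 kt
Leg 4: heading=110.2°, groundspeed=159.2 kt
Leg 5: heading=213.4°, groundspeed=165.7 kt
Leg 6: heading=10.5°, groundspeed=130.6 kt

Leg 1: desired track 181.2°; wind correction +0.8° → command heading 182.0°, groundspeed 169.5 kt
Leg 2: desired track 188.3°; wind correction +1.8° → command heading 190.1°, groundspeed 169.0 kt
Leg 3: desired track 47.9°; wind correction -6.1° → command heading 41.8°, groundspeed 136.9 kt
Leg 4: desired track 116.7°; wind correction -6.5° → command heading 110.2°, groundspeed 159.2 kt
Leg 5: desired track 209.1°; wind correction +4.3° → command heading 213.4°, groundspeed 165.7 kt
Leg 6: desired track 12.9°; wind correction -2.4° → command heading 10.5°, groundspeed 130.6 kt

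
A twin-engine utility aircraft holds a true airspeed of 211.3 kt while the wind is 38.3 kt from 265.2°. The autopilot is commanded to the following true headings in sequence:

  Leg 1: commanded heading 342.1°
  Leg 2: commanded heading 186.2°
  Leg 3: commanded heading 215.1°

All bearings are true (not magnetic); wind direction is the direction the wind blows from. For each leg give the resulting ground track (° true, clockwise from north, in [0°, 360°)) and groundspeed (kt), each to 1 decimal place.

Leg 1: heading 342.1°; drift +10.4° → track 352.5°, groundspeed 206.0 kt
Leg 2: heading 186.2°; drift -10.4° → track 175.8°, groundspeed 207.4 kt
Leg 3: heading 215.1°; drift -8.9° → track 206.2°, groundspeed 189.0 kt

Leg 1: track=352.5°, groundspeed=206.0 kt
Leg 2: track=175.8°, groundspeed=207.4 kt
Leg 3: track=206.2°, groundspeed=189.0 kt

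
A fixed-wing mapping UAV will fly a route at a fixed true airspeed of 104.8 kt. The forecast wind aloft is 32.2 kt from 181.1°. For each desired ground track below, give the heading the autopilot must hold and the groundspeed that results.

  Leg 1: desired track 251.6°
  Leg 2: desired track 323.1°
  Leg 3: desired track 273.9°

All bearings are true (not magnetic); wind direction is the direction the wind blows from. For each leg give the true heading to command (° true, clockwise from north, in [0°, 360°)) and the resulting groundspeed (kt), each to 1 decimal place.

Leg 1: desired track 251.6°; wind correction -16.8° → command heading 234.8°, groundspeed 89.6 kt
Leg 2: desired track 323.1°; wind correction -10.9° → command heading 312.2°, groundspeed 128.3 kt
Leg 3: desired track 273.9°; wind correction -17.9° → command heading 256.0°, groundspeed 101.3 kt

Leg 1: heading=234.8°, groundspeed=89.6 kt
Leg 2: heading=312.2°, groundspeed=128.3 kt
Leg 3: heading=256.0°, groundspeed=101.3 kt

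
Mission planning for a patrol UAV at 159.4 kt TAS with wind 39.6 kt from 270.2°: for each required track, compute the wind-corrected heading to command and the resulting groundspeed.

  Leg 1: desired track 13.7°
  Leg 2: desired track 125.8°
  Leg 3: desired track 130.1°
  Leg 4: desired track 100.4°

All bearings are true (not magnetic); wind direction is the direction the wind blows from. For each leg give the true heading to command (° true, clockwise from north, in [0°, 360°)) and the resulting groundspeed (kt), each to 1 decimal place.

Leg 1: desired track 13.7°; wind correction -14.0° → command heading 359.7°, groundspeed 163.9 kt
Leg 2: desired track 125.8°; wind correction +8.3° → command heading 134.1°, groundspeed 189.9 kt
Leg 3: desired track 130.1°; wind correction +9.2° → command heading 139.3°, groundspeed 187.7 kt
Leg 4: desired track 100.4°; wind correction +2.5° → command heading 102.9°, groundspeed 198.2 kt

Leg 1: heading=359.7°, groundspeed=163.9 kt
Leg 2: heading=134.1°, groundspeed=189.9 kt
Leg 3: heading=139.3°, groundspeed=187.7 kt
Leg 4: heading=102.9°, groundspeed=198.2 kt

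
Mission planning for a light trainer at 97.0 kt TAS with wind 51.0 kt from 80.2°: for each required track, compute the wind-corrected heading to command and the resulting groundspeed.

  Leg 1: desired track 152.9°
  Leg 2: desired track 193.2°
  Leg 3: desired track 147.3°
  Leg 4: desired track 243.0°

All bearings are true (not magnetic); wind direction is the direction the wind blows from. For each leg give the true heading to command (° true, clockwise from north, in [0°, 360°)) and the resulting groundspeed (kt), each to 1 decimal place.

Leg 1: heading=122.8°, groundspeed=68.7 kt
Leg 2: heading=164.3°, groundspeed=104.8 kt
Leg 3: heading=118.3°, groundspeed=65.0 kt
Leg 4: heading=234.1°, groundspeed=144.5 kt

Leg 1: desired track 152.9°; wind correction -30.1° → command heading 122.8°, groundspeed 68.7 kt
Leg 2: desired track 193.2°; wind correction -28.9° → command heading 164.3°, groundspeed 104.8 kt
Leg 3: desired track 147.3°; wind correction -29.0° → command heading 118.3°, groundspeed 65.0 kt
Leg 4: desired track 243.0°; wind correction -8.9° → command heading 234.1°, groundspeed 144.5 kt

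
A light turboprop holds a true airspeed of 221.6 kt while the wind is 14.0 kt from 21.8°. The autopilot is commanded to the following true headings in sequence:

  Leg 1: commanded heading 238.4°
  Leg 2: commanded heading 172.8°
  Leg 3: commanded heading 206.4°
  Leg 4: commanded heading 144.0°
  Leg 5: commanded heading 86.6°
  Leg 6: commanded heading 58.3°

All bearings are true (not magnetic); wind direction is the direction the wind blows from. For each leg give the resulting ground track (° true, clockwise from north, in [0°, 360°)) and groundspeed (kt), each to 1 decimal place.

Leg 1: track=236.3°, groundspeed=233.0 kt
Leg 2: track=174.5°, groundspeed=233.9 kt
Leg 3: track=206.1°, groundspeed=235.6 kt
Leg 4: track=147.0°, groundspeed=229.4 kt
Leg 5: track=90.0°, groundspeed=216.0 kt
Leg 6: track=60.6°, groundspeed=210.5 kt

Leg 1: heading 238.4°; drift -2.1° → track 236.3°, groundspeed 233.0 kt
Leg 2: heading 172.8°; drift +1.7° → track 174.5°, groundspeed 233.9 kt
Leg 3: heading 206.4°; drift -0.3° → track 206.1°, groundspeed 235.6 kt
Leg 4: heading 144.0°; drift +3.0° → track 147.0°, groundspeed 229.4 kt
Leg 5: heading 86.6°; drift +3.4° → track 90.0°, groundspeed 216.0 kt
Leg 6: heading 58.3°; drift +2.3° → track 60.6°, groundspeed 210.5 kt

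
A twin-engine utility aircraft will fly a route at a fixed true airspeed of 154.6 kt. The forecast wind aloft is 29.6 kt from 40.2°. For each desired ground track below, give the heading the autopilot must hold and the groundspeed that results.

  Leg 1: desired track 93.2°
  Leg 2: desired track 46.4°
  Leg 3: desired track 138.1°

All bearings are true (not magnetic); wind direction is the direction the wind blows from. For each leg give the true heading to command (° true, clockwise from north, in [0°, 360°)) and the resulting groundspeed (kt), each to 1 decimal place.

Leg 1: desired track 93.2°; wind correction -8.8° → command heading 84.4°, groundspeed 135.0 kt
Leg 2: desired track 46.4°; wind correction -1.2° → command heading 45.2°, groundspeed 125.1 kt
Leg 3: desired track 138.1°; wind correction -10.9° → command heading 127.2°, groundspeed 155.9 kt

Leg 1: heading=84.4°, groundspeed=135.0 kt
Leg 2: heading=45.2°, groundspeed=125.1 kt
Leg 3: heading=127.2°, groundspeed=155.9 kt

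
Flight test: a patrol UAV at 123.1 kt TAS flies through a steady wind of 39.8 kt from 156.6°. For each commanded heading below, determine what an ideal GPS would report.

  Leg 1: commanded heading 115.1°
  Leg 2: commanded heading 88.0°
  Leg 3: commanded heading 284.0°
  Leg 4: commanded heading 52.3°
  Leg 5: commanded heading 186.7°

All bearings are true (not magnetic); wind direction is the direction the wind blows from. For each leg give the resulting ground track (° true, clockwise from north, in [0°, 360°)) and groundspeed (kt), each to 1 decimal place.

Leg 1: track=99.3°, groundspeed=96.9 kt
Leg 2: track=69.2°, groundspeed=114.7 kt
Leg 3: track=296.1°, groundspeed=150.6 kt
Leg 4: track=36.1°, groundspeed=138.4 kt
Leg 5: track=199.4°, groundspeed=90.9 kt

Leg 1: heading 115.1°; drift -15.8° → track 99.3°, groundspeed 96.9 kt
Leg 2: heading 88.0°; drift -18.8° → track 69.2°, groundspeed 114.7 kt
Leg 3: heading 284.0°; drift +12.1° → track 296.1°, groundspeed 150.6 kt
Leg 4: heading 52.3°; drift -16.2° → track 36.1°, groundspeed 138.4 kt
Leg 5: heading 186.7°; drift +12.7° → track 199.4°, groundspeed 90.9 kt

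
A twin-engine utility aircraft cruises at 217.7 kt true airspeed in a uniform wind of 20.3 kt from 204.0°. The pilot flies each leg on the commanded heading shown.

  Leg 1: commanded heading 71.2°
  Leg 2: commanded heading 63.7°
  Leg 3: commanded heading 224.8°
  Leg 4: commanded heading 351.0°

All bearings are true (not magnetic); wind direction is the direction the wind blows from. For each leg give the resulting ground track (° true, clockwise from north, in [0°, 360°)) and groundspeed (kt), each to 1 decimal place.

Leg 1: track=67.5°, groundspeed=232.0 kt
Leg 2: track=60.5°, groundspeed=233.7 kt
Leg 3: track=226.9°, groundspeed=198.9 kt
Leg 4: track=353.7°, groundspeed=235.0 kt

Leg 1: heading 71.2°; drift -3.7° → track 67.5°, groundspeed 232.0 kt
Leg 2: heading 63.7°; drift -3.2° → track 60.5°, groundspeed 233.7 kt
Leg 3: heading 224.8°; drift +2.1° → track 226.9°, groundspeed 198.9 kt
Leg 4: heading 351.0°; drift +2.7° → track 353.7°, groundspeed 235.0 kt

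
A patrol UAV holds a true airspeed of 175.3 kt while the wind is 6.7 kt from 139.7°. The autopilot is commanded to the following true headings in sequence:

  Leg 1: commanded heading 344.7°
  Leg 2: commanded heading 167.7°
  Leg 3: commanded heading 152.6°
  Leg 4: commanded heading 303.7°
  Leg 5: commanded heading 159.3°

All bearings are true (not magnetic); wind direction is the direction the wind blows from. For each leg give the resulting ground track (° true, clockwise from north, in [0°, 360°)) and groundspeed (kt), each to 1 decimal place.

Leg 1: heading 344.7°; drift -0.9° → track 343.8°, groundspeed 181.4 kt
Leg 2: heading 167.7°; drift +1.1° → track 168.8°, groundspeed 169.4 kt
Leg 3: heading 152.6°; drift +0.5° → track 153.1°, groundspeed 168.8 kt
Leg 4: heading 303.7°; drift +0.6° → track 304.3°, groundspeed 181.7 kt
Leg 5: heading 159.3°; drift +0.8° → track 160.1°, groundspeed 169.0 kt

Leg 1: track=343.8°, groundspeed=181.4 kt
Leg 2: track=168.8°, groundspeed=169.4 kt
Leg 3: track=153.1°, groundspeed=168.8 kt
Leg 4: track=304.3°, groundspeed=181.7 kt
Leg 5: track=160.1°, groundspeed=169.0 kt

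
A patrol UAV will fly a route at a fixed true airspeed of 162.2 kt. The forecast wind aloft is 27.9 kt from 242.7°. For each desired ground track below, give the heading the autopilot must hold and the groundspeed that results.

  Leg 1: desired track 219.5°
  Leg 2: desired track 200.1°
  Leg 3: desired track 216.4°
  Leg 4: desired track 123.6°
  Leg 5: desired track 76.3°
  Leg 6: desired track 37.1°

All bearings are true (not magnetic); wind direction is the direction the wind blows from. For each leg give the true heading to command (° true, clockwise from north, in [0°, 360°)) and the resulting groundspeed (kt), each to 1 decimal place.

Leg 1: heading=223.4°, groundspeed=136.2 kt
Leg 2: heading=206.8°, groundspeed=140.6 kt
Leg 3: heading=220.8°, groundspeed=136.7 kt
Leg 4: heading=132.2°, groundspeed=173.9 kt
Leg 5: heading=78.6°, groundspeed=189.2 kt
Leg 6: heading=32.8°, groundspeed=186.9 kt

Leg 1: desired track 219.5°; wind correction +3.9° → command heading 223.4°, groundspeed 136.2 kt
Leg 2: desired track 200.1°; wind correction +6.7° → command heading 206.8°, groundspeed 140.6 kt
Leg 3: desired track 216.4°; wind correction +4.4° → command heading 220.8°, groundspeed 136.7 kt
Leg 4: desired track 123.6°; wind correction +8.6° → command heading 132.2°, groundspeed 173.9 kt
Leg 5: desired track 76.3°; wind correction +2.3° → command heading 78.6°, groundspeed 189.2 kt
Leg 6: desired track 37.1°; wind correction -4.3° → command heading 32.8°, groundspeed 186.9 kt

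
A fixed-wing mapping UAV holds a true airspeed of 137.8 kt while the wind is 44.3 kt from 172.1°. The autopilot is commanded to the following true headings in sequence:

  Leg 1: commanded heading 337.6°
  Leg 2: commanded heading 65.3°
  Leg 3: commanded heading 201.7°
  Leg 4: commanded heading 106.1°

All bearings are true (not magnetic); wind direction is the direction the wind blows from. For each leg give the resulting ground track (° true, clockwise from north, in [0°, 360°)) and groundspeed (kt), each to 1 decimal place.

Leg 1: track=341.1°, groundspeed=181.0 kt
Leg 2: track=49.6°, groundspeed=156.5 kt
Leg 3: track=214.1°, groundspeed=101.7 kt
Leg 4: track=87.4°, groundspeed=126.4 kt

Leg 1: heading 337.6°; drift +3.5° → track 341.1°, groundspeed 181.0 kt
Leg 2: heading 65.3°; drift -15.7° → track 49.6°, groundspeed 156.5 kt
Leg 3: heading 201.7°; drift +12.4° → track 214.1°, groundspeed 101.7 kt
Leg 4: heading 106.1°; drift -18.7° → track 87.4°, groundspeed 126.4 kt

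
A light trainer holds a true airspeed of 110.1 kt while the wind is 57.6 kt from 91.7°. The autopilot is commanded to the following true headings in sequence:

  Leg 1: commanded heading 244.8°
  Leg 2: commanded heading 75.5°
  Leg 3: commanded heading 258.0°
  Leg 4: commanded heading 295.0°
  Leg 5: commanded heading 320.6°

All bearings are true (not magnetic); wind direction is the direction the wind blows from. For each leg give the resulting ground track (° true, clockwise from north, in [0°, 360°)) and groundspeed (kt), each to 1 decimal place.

Leg 1: heading 244.8°; drift +9.2° → track 254.0°, groundspeed 163.6 kt
Leg 2: heading 75.5°; drift -16.3° → track 59.2°, groundspeed 57.1 kt
Leg 3: heading 258.0°; drift +4.7° → track 262.7°, groundspeed 166.6 kt
Leg 4: heading 295.0°; drift -8.0° → track 287.0°, groundspeed 164.6 kt
Leg 5: heading 320.6°; drift -16.3° → track 304.3°, groundspeed 154.2 kt

Leg 1: track=254.0°, groundspeed=163.6 kt
Leg 2: track=59.2°, groundspeed=57.1 kt
Leg 3: track=262.7°, groundspeed=166.6 kt
Leg 4: track=287.0°, groundspeed=164.6 kt
Leg 5: track=304.3°, groundspeed=154.2 kt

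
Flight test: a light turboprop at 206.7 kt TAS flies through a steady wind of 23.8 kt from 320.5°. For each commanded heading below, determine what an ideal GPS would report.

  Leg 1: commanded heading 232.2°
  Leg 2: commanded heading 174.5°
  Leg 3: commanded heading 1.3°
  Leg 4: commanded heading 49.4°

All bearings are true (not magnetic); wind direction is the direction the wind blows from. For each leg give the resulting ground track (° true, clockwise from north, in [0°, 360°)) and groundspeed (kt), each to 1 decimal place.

Leg 1: track=225.6°, groundspeed=207.4 kt
Leg 2: track=171.1°, groundspeed=226.8 kt
Leg 3: track=6.0°, groundspeed=189.3 kt
Leg 4: track=56.0°, groundspeed=207.6 kt

Leg 1: heading 232.2°; drift -6.6° → track 225.6°, groundspeed 207.4 kt
Leg 2: heading 174.5°; drift -3.4° → track 171.1°, groundspeed 226.8 kt
Leg 3: heading 1.3°; drift +4.7° → track 6.0°, groundspeed 189.3 kt
Leg 4: heading 49.4°; drift +6.6° → track 56.0°, groundspeed 207.6 kt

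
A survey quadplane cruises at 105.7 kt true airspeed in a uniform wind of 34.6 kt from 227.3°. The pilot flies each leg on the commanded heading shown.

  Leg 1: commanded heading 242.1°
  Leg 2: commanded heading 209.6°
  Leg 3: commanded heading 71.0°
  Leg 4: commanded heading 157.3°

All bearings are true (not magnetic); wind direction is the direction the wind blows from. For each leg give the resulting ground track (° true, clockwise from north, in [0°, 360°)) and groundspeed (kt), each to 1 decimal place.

Leg 1: heading 242.1°; drift +7.0° → track 249.1°, groundspeed 72.8 kt
Leg 2: heading 209.6°; drift -8.2° → track 201.4°, groundspeed 73.5 kt
Leg 3: heading 71.0°; drift -5.8° → track 65.2°, groundspeed 138.1 kt
Leg 4: heading 157.3°; drift -19.1° → track 138.2°, groundspeed 99.3 kt

Leg 1: track=249.1°, groundspeed=72.8 kt
Leg 2: track=201.4°, groundspeed=73.5 kt
Leg 3: track=65.2°, groundspeed=138.1 kt
Leg 4: track=138.2°, groundspeed=99.3 kt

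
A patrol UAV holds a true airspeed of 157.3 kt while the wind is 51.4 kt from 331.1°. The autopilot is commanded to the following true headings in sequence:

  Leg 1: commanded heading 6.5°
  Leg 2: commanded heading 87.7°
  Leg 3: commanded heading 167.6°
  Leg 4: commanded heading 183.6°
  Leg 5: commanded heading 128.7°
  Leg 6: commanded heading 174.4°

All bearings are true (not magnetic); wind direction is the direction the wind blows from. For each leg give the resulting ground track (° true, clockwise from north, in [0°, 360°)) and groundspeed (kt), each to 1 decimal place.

Leg 1: track=21.0°, groundspeed=119.2 kt
Leg 2: track=102.0°, groundspeed=186.1 kt
Leg 3: track=163.6°, groundspeed=207.1 kt
Leg 4: track=175.8°, groundspeed=202.5 kt
Leg 5: track=134.2°, groundspeed=205.8 kt
Leg 6: track=168.7°, groundspeed=205.5 kt

Leg 1: heading 6.5°; drift +14.5° → track 21.0°, groundspeed 119.2 kt
Leg 2: heading 87.7°; drift +14.3° → track 102.0°, groundspeed 186.1 kt
Leg 3: heading 167.6°; drift -4.0° → track 163.6°, groundspeed 207.1 kt
Leg 4: heading 183.6°; drift -7.8° → track 175.8°, groundspeed 202.5 kt
Leg 5: heading 128.7°; drift +5.5° → track 134.2°, groundspeed 205.8 kt
Leg 6: heading 174.4°; drift -5.7° → track 168.7°, groundspeed 205.5 kt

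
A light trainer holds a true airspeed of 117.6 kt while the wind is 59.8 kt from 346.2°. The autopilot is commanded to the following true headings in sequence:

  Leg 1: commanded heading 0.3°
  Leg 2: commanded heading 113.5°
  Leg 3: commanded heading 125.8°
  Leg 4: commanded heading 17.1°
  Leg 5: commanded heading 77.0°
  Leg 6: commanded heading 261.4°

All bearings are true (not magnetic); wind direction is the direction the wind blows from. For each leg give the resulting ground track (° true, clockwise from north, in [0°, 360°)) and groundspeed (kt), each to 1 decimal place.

Leg 1: heading 0.3°; drift +13.7° → track 14.0°, groundspeed 61.4 kt
Leg 2: heading 113.5°; drift +17.2° → track 130.7°, groundspeed 161.0 kt
Leg 3: heading 125.8°; drift +13.4° → track 139.2°, groundspeed 167.7 kt
Leg 4: heading 17.1°; drift +24.9° → track 42.0°, groundspeed 73.1 kt
Leg 5: heading 77.0°; drift +26.8° → track 103.8°, groundspeed 132.7 kt
Leg 6: heading 261.4°; drift -28.0° → track 233.4°, groundspeed 127.0 kt

Leg 1: track=14.0°, groundspeed=61.4 kt
Leg 2: track=130.7°, groundspeed=161.0 kt
Leg 3: track=139.2°, groundspeed=167.7 kt
Leg 4: track=42.0°, groundspeed=73.1 kt
Leg 5: track=103.8°, groundspeed=132.7 kt
Leg 6: track=233.4°, groundspeed=127.0 kt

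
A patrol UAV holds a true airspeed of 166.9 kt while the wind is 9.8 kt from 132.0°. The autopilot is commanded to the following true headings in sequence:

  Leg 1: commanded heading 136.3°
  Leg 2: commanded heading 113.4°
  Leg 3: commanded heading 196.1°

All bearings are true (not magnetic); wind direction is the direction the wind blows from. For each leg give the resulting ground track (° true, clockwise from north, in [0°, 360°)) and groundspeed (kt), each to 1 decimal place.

Leg 1: track=136.6°, groundspeed=157.1 kt
Leg 2: track=112.3°, groundspeed=157.6 kt
Leg 3: track=199.2°, groundspeed=162.9 kt

Leg 1: heading 136.3°; drift +0.3° → track 136.6°, groundspeed 157.1 kt
Leg 2: heading 113.4°; drift -1.1° → track 112.3°, groundspeed 157.6 kt
Leg 3: heading 196.1°; drift +3.1° → track 199.2°, groundspeed 162.9 kt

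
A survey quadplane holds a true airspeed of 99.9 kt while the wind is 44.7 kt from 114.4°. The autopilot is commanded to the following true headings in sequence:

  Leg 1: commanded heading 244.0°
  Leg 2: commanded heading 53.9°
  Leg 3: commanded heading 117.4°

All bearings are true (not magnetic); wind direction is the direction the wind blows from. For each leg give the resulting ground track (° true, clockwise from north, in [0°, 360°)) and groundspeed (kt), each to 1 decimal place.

Leg 1: heading 244.0°; drift +15.0° → track 259.0°, groundspeed 132.9 kt
Leg 2: heading 53.9°; drift -26.5° → track 27.4°, groundspeed 87.1 kt
Leg 3: heading 117.4°; drift +2.4° → track 119.8°, groundspeed 55.3 kt

Leg 1: track=259.0°, groundspeed=132.9 kt
Leg 2: track=27.4°, groundspeed=87.1 kt
Leg 3: track=119.8°, groundspeed=55.3 kt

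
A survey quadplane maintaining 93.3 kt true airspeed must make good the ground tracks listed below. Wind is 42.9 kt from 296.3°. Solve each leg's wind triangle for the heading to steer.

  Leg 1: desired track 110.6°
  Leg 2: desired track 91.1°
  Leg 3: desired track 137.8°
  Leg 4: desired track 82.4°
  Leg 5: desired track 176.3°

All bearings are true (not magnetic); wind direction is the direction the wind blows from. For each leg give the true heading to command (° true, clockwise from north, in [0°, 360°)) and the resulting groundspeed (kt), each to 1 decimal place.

Leg 1: desired track 110.6°; wind correction -2.6° → command heading 108.0°, groundspeed 135.9 kt
Leg 2: desired track 91.1°; wind correction -11.3° → command heading 79.8°, groundspeed 130.3 kt
Leg 3: desired track 137.8°; wind correction +9.7° → command heading 147.5°, groundspeed 131.9 kt
Leg 4: desired track 82.4°; wind correction -14.9° → command heading 67.5°, groundspeed 125.8 kt
Leg 5: desired track 176.3°; wind correction +23.5° → command heading 199.8°, groundspeed 107.0 kt

Leg 1: heading=108.0°, groundspeed=135.9 kt
Leg 2: heading=79.8°, groundspeed=130.3 kt
Leg 3: heading=147.5°, groundspeed=131.9 kt
Leg 4: heading=67.5°, groundspeed=125.8 kt
Leg 5: heading=199.8°, groundspeed=107.0 kt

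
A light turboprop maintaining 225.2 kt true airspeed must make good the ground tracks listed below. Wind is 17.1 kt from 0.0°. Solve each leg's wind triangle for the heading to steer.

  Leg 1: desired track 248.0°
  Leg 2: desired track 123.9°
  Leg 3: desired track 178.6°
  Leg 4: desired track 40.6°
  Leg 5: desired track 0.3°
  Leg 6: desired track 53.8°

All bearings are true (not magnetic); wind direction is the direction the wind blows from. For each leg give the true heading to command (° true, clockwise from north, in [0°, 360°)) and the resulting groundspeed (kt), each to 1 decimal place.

Leg 1: desired track 248.0°; wind correction +4.0° → command heading 252.0°, groundspeed 231.0 kt
Leg 2: desired track 123.9°; wind correction -3.6° → command heading 120.3°, groundspeed 234.3 kt
Leg 3: desired track 178.6°; wind correction -0.1° → command heading 178.5°, groundspeed 242.3 kt
Leg 4: desired track 40.6°; wind correction -2.8° → command heading 37.8°, groundspeed 211.9 kt
Leg 5: desired track 0.3°; wind correction +0.0° → command heading 0.3°, groundspeed 208.1 kt
Leg 6: desired track 53.8°; wind correction -3.5° → command heading 50.3°, groundspeed 214.7 kt

Leg 1: heading=252.0°, groundspeed=231.0 kt
Leg 2: heading=120.3°, groundspeed=234.3 kt
Leg 3: heading=178.5°, groundspeed=242.3 kt
Leg 4: heading=37.8°, groundspeed=211.9 kt
Leg 5: heading=0.3°, groundspeed=208.1 kt
Leg 6: heading=50.3°, groundspeed=214.7 kt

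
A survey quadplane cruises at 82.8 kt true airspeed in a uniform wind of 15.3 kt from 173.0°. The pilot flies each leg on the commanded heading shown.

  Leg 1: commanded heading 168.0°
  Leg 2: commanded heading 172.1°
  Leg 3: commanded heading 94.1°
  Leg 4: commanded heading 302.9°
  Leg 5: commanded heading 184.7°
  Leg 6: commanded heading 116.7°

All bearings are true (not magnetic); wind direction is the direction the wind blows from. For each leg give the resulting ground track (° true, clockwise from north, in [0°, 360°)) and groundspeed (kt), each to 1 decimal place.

Leg 1: heading 168.0°; drift -1.1° → track 166.9°, groundspeed 67.6 kt
Leg 2: heading 172.1°; drift -0.2° → track 171.9°, groundspeed 67.5 kt
Leg 3: heading 94.1°; drift -10.6° → track 83.5°, groundspeed 81.3 kt
Leg 4: heading 302.9°; drift +7.2° → track 310.1°, groundspeed 93.4 kt
Leg 5: heading 184.7°; drift +2.6° → track 187.3°, groundspeed 67.9 kt
Leg 6: heading 116.7°; drift -9.7° → track 107.0°, groundspeed 75.4 kt

Leg 1: track=166.9°, groundspeed=67.6 kt
Leg 2: track=171.9°, groundspeed=67.5 kt
Leg 3: track=83.5°, groundspeed=81.3 kt
Leg 4: track=310.1°, groundspeed=93.4 kt
Leg 5: track=187.3°, groundspeed=67.9 kt
Leg 6: track=107.0°, groundspeed=75.4 kt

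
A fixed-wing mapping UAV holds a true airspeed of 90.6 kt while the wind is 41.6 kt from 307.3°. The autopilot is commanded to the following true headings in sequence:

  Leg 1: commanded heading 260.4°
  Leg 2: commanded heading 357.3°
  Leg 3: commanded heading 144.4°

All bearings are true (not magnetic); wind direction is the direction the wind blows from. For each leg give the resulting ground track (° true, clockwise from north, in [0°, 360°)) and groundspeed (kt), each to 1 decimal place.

Leg 1: heading 260.4°; drift -26.0° → track 234.4°, groundspeed 69.2 kt
Leg 2: heading 357.3°; drift +26.5° → track 23.8°, groundspeed 71.4 kt
Leg 3: heading 144.4°; drift -5.4° → track 139.0°, groundspeed 130.9 kt

Leg 1: track=234.4°, groundspeed=69.2 kt
Leg 2: track=23.8°, groundspeed=71.4 kt
Leg 3: track=139.0°, groundspeed=130.9 kt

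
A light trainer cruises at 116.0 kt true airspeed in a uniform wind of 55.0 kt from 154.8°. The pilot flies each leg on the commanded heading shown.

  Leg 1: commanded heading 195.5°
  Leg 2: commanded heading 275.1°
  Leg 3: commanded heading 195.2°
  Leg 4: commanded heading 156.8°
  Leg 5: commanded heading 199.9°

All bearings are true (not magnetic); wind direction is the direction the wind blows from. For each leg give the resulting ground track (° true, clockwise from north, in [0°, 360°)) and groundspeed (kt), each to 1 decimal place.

Leg 1: track=221.3°, groundspeed=82.5 kt
Leg 2: track=293.4°, groundspeed=151.4 kt
Leg 3: track=220.9°, groundspeed=82.2 kt
Leg 4: track=158.6°, groundspeed=61.1 kt
Leg 5: track=226.7°, groundspeed=86.5 kt

Leg 1: heading 195.5°; drift +25.8° → track 221.3°, groundspeed 82.5 kt
Leg 2: heading 275.1°; drift +18.3° → track 293.4°, groundspeed 151.4 kt
Leg 3: heading 195.2°; drift +25.7° → track 220.9°, groundspeed 82.2 kt
Leg 4: heading 156.8°; drift +1.8° → track 158.6°, groundspeed 61.1 kt
Leg 5: heading 199.9°; drift +26.8° → track 226.7°, groundspeed 86.5 kt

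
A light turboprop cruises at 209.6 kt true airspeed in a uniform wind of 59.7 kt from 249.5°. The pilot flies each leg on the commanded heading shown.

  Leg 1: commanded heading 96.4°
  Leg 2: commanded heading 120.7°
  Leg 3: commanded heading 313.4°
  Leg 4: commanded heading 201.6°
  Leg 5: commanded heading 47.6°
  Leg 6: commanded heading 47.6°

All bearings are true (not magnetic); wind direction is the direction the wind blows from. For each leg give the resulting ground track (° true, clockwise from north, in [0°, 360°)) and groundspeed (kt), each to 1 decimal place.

Leg 1: heading 96.4°; drift -5.9° → track 90.5°, groundspeed 264.2 kt
Leg 2: heading 120.7°; drift -10.7° → track 110.0°, groundspeed 251.4 kt
Leg 3: heading 313.4°; drift +16.3° → track 329.7°, groundspeed 191.0 kt
Leg 4: heading 201.6°; drift -14.6° → track 187.0°, groundspeed 175.3 kt
Leg 5: heading 47.6°; drift +4.8° → track 52.4°, groundspeed 265.9 kt
Leg 6: heading 47.6°; drift +4.8° → track 52.4°, groundspeed 265.9 kt

Leg 1: track=90.5°, groundspeed=264.2 kt
Leg 2: track=110.0°, groundspeed=251.4 kt
Leg 3: track=329.7°, groundspeed=191.0 kt
Leg 4: track=187.0°, groundspeed=175.3 kt
Leg 5: track=52.4°, groundspeed=265.9 kt
Leg 6: track=52.4°, groundspeed=265.9 kt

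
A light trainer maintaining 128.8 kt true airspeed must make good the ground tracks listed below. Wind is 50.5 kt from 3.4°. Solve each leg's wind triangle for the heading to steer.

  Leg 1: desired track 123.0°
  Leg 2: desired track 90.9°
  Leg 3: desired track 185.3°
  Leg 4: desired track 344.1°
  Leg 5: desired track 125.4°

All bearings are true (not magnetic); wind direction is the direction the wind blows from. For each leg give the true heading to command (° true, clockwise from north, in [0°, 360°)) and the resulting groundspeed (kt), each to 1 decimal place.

Leg 1: desired track 123.0°; wind correction -19.9° → command heading 103.1°, groundspeed 146.0 kt
Leg 2: desired track 90.9°; wind correction -23.1° → command heading 67.8°, groundspeed 116.3 kt
Leg 3: desired track 185.3°; wind correction +0.7° → command heading 186.0°, groundspeed 179.3 kt
Leg 4: desired track 344.1°; wind correction +7.4° → command heading 351.5°, groundspeed 80.1 kt
Leg 5: desired track 125.4°; wind correction -19.4° → command heading 106.0°, groundspeed 148.2 kt

Leg 1: heading=103.1°, groundspeed=146.0 kt
Leg 2: heading=67.8°, groundspeed=116.3 kt
Leg 3: heading=186.0°, groundspeed=179.3 kt
Leg 4: heading=351.5°, groundspeed=80.1 kt
Leg 5: heading=106.0°, groundspeed=148.2 kt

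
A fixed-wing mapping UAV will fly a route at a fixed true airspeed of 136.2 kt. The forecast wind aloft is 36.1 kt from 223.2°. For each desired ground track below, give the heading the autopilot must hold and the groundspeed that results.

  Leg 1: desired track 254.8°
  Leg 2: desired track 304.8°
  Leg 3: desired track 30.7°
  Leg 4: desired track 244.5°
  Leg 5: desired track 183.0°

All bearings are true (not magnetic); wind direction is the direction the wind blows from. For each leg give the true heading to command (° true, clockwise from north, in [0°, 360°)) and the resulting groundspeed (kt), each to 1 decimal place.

Leg 1: heading=246.8°, groundspeed=104.1 kt
Leg 2: heading=289.6°, groundspeed=126.2 kt
Leg 3: heading=27.4°, groundspeed=171.2 kt
Leg 4: heading=239.0°, groundspeed=101.9 kt
Leg 5: heading=192.9°, groundspeed=106.6 kt

Leg 1: desired track 254.8°; wind correction -8.0° → command heading 246.8°, groundspeed 104.1 kt
Leg 2: desired track 304.8°; wind correction -15.2° → command heading 289.6°, groundspeed 126.2 kt
Leg 3: desired track 30.7°; wind correction -3.3° → command heading 27.4°, groundspeed 171.2 kt
Leg 4: desired track 244.5°; wind correction -5.5° → command heading 239.0°, groundspeed 101.9 kt
Leg 5: desired track 183.0°; wind correction +9.9° → command heading 192.9°, groundspeed 106.6 kt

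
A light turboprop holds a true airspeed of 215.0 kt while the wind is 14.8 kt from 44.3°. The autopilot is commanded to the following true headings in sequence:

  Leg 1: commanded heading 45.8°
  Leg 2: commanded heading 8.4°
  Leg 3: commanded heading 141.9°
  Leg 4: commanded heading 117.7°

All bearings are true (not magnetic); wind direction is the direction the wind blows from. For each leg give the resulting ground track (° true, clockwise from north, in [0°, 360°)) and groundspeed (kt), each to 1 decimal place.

Leg 1: track=45.9°, groundspeed=200.2 kt
Leg 2: track=6.0°, groundspeed=203.2 kt
Leg 3: track=145.8°, groundspeed=217.5 kt
Leg 4: track=121.5°, groundspeed=211.2 kt

Leg 1: heading 45.8°; drift +0.1° → track 45.9°, groundspeed 200.2 kt
Leg 2: heading 8.4°; drift -2.4° → track 6.0°, groundspeed 203.2 kt
Leg 3: heading 141.9°; drift +3.9° → track 145.8°, groundspeed 217.5 kt
Leg 4: heading 117.7°; drift +3.8° → track 121.5°, groundspeed 211.2 kt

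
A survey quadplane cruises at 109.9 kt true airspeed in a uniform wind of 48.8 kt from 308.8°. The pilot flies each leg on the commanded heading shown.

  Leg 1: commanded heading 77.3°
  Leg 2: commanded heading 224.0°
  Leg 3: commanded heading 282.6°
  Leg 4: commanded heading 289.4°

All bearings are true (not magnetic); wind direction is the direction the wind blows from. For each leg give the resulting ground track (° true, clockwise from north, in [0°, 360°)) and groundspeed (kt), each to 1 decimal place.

Leg 1: heading 77.3°; drift +15.2° → track 92.5°, groundspeed 145.4 kt
Leg 2: heading 224.0°; drift -24.7° → track 199.3°, groundspeed 116.1 kt
Leg 3: heading 282.6°; drift -18.1° → track 264.5°, groundspeed 69.5 kt
Leg 4: heading 289.4°; drift -14.2° → track 275.2°, groundspeed 65.9 kt

Leg 1: track=92.5°, groundspeed=145.4 kt
Leg 2: track=199.3°, groundspeed=116.1 kt
Leg 3: track=264.5°, groundspeed=69.5 kt
Leg 4: track=275.2°, groundspeed=65.9 kt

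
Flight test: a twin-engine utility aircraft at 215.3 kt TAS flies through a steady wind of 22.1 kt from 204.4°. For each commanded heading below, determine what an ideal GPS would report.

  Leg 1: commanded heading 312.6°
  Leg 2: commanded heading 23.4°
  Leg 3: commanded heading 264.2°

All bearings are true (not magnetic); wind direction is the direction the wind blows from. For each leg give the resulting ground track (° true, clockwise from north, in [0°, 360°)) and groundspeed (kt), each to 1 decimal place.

Leg 1: heading 312.6°; drift +5.4° → track 318.0°, groundspeed 223.2 kt
Leg 2: heading 23.4°; drift +0.1° → track 23.5°, groundspeed 237.4 kt
Leg 3: heading 264.2°; drift +5.3° → track 269.5°, groundspeed 205.1 kt

Leg 1: track=318.0°, groundspeed=223.2 kt
Leg 2: track=23.5°, groundspeed=237.4 kt
Leg 3: track=269.5°, groundspeed=205.1 kt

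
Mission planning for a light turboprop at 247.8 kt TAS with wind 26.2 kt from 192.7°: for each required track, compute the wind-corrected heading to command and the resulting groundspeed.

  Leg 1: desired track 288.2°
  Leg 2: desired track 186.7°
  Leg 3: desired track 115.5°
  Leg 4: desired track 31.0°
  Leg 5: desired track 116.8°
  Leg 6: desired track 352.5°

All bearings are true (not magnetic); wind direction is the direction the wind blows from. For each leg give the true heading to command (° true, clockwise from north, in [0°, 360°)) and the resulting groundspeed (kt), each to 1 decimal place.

Leg 1: desired track 288.2°; wind correction -6.0° → command heading 282.2°, groundspeed 248.9 kt
Leg 2: desired track 186.7°; wind correction +0.6° → command heading 187.3°, groundspeed 221.7 kt
Leg 3: desired track 115.5°; wind correction +5.9° → command heading 121.4°, groundspeed 240.7 kt
Leg 4: desired track 31.0°; wind correction +1.9° → command heading 32.9°, groundspeed 272.5 kt
Leg 5: desired track 116.8°; wind correction +5.9° → command heading 122.7°, groundspeed 240.1 kt
Leg 6: desired track 352.5°; wind correction -2.1° → command heading 350.4°, groundspeed 272.2 kt

Leg 1: heading=282.2°, groundspeed=248.9 kt
Leg 2: heading=187.3°, groundspeed=221.7 kt
Leg 3: heading=121.4°, groundspeed=240.7 kt
Leg 4: heading=32.9°, groundspeed=272.5 kt
Leg 5: heading=122.7°, groundspeed=240.1 kt
Leg 6: heading=350.4°, groundspeed=272.2 kt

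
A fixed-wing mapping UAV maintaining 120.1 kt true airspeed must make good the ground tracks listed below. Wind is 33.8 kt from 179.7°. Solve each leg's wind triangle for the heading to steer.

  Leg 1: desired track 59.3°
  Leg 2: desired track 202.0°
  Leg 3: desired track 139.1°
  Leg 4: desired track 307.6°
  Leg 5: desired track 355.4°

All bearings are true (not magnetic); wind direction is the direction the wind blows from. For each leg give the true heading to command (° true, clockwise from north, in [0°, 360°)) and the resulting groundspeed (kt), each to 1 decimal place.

Leg 1: desired track 59.3°; wind correction +14.0° → command heading 73.3°, groundspeed 133.6 kt
Leg 2: desired track 202.0°; wind correction -6.1° → command heading 195.9°, groundspeed 88.1 kt
Leg 3: desired track 139.1°; wind correction +10.6° → command heading 149.7°, groundspeed 92.4 kt
Leg 4: desired track 307.6°; wind correction -12.8° → command heading 294.8°, groundspeed 137.9 kt
Leg 5: desired track 355.4°; wind correction -1.2° → command heading 354.2°, groundspeed 153.8 kt

Leg 1: heading=73.3°, groundspeed=133.6 kt
Leg 2: heading=195.9°, groundspeed=88.1 kt
Leg 3: heading=149.7°, groundspeed=92.4 kt
Leg 4: heading=294.8°, groundspeed=137.9 kt
Leg 5: heading=354.2°, groundspeed=153.8 kt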